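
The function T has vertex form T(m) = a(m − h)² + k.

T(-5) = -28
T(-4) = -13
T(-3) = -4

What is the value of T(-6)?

First differences 15, 9; second difference -6 = 2a, so a = -3.
Expanding, the m-coefficient is −2ah = 6h; matching it to the data gives h = -2, and then k = -1.
So T(m) = -3(m + 2)² − 1.
T(-6) = -3·(-4)² − 1 = -49.

-49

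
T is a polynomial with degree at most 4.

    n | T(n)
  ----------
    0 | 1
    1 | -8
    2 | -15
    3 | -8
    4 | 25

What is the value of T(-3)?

-80

First differences: -9, -7, 7, 33. Second differences: 2, 14, 26. Third differences: 12, 12.
Level-3 differences are constant, so T has degree 3.
Fitting a degree-3 polynomial gives T(n) = 2n³ - 5n² - 6n + 1.
Then T(-3) = -80.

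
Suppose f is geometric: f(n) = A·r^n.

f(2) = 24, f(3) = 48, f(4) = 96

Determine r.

Consecutive ratio: 48/24 = 2, and 96/48 = 2, so r = 2.
Then A·2^2 = 24 gives A = 6, and f(n) = 6·2^n.

2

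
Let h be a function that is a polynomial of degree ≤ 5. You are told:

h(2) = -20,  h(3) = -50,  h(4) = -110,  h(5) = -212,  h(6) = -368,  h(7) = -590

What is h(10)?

First differences: -30, -60, -102, -156, -222. Second differences: -30, -42, -54, -66. Third differences: -12, -12, -12.
Level-3 differences are constant, so h has degree 3.
Fitting a degree-3 polynomial gives h(m) = -2m³ + 3m² - 7m - 2.
Then h(10) = -1772.

-1772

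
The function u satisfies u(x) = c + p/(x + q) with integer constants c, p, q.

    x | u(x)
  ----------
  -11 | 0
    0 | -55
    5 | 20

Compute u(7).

(u(x) − c)(x + q) = p for each data point; the three points give a linear system in c and q, then p follows.
Solving: c = 5, q = -1, p = 60, so u(x) = 5 + 60/(x − 1).
Then u(7) = 5 + 60/6 = 15.

15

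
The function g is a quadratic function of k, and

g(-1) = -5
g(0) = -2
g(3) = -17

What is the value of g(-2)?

Write g(k) = ak² + bk + c; the 3 given values yield a linear system in the 3 coefficients.
Solving, g(k) = -2k² + k - 2.
Then g(-2) = -12.

-12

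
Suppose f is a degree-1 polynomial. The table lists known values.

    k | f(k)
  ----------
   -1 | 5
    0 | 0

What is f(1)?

-5

Write f(k) = ak + b; the 2 given values yield a linear system in the 2 coefficients.
Solving, f(k) = -5k.
Then f(1) = -5.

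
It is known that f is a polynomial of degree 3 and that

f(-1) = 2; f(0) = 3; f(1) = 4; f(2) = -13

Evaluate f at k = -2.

19

Write f(k) = ak³ + bk² + ck + d; the 4 given values yield a linear system in the 4 coefficients.
Solving, f(k) = -3k³ + 4k + 3.
Then f(-2) = 19.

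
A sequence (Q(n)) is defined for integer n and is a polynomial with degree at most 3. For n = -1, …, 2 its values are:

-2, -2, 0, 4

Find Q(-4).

10

Write Q(n) = an³ + bn² + cn + d; the 4 given values yield a linear system in the 4 coefficients.
Solving, the leading coefficient vanishes, and Q(n) = n² + n - 2.
Then Q(-4) = 10.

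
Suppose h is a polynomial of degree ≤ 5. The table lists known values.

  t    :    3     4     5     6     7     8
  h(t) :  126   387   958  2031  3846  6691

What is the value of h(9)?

First differences: 261, 571, 1073, 1815, 2845. Second differences: 310, 502, 742, 1030. Third differences: 192, 240, 288. Fourth differences: 48, 48.
Level-4 differences are constant, so h has degree 4.
Fitting a degree-4 polynomial gives h(t) = 2t^4 - 4t³ + 9t² - 4t + 3.
Then h(9) = 10902.

10902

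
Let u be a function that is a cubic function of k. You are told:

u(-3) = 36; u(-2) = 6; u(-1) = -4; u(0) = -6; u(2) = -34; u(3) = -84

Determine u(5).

-316

Write u(k) = ak³ + bk² + ck + d; the 6 given values yield a linear system in the 4 coefficients.
Solving, u(k) = -2k³ - 2k² - 2k - 6.
Then u(5) = -316.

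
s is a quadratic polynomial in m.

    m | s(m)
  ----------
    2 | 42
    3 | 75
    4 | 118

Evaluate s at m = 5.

Write s(m) = am² + bm + c; the 3 given values yield a linear system in the 3 coefficients.
Solving, s(m) = 5m² + 8m + 6.
Then s(5) = 171.

171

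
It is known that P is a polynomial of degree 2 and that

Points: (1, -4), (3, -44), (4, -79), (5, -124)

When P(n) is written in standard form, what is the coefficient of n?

0

Write P(n) = an² + bn + c; the 4 given values yield a linear system in the 3 coefficients.
Solving, P(n) = -5n² + 1.
The coefficient of n is 0.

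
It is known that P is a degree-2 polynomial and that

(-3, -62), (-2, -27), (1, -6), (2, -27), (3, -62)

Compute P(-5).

Write P(t) = at² + bt + c; the 5 given values yield a linear system in the 3 coefficients.
Solving, P(t) = -7t² + 1.
Then P(-5) = -174.

-174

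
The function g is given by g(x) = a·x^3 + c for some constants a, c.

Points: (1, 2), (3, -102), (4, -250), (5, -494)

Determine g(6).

-858

From g(1) = 2 and g(3) = -102: 1a + c = 2 and 27a + c = -102.
Subtracting: 26a = -104, so a = -4; then c = 2 − (-4)·1 = 6.
So g(x) = -4x³ + 6, and g(6) = -858.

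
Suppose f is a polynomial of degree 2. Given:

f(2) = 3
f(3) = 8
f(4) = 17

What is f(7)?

68

Write f(n) = an² + bn + c; the 3 given values yield a linear system in the 3 coefficients.
Solving, f(n) = 2n² - 5n + 5.
Then f(7) = 68.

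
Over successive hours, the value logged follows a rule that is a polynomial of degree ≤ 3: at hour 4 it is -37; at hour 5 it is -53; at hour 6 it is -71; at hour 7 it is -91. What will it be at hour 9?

-137

Write the value at x as g(x).
Write g(x) = ax³ + bx² + cx + d; the 4 given values yield a linear system in the 4 coefficients.
Solving, the leading coefficient vanishes, and g(x) = -x² - 7x + 7.
Then g(9) = -137.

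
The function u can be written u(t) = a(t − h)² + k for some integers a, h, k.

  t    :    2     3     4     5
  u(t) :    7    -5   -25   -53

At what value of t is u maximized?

First differences -12, -20, -28; second difference -8 = 2a, so a = -4.
Expanding, the t-coefficient is −2ah = 8h; matching it to the data gives h = 1, and then k = 11.
So u(t) = -4(t − 1)² + 11.
Hence h = 1.

1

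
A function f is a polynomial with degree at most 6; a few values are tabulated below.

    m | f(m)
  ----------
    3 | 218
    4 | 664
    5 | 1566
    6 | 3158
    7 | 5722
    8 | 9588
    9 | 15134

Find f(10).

22786

First differences: 446, 902, 1592, 2564, 3866, 5546. Second differences: 456, 690, 972, 1302, 1680. Third differences: 234, 282, 330, 378. Fourth differences: 48, 48, 48.
Level-4 differences are constant, so f has degree 4.
Extending the table by one column gives the next first difference 7652, so f(10) = 15134 + 7652 = 22786.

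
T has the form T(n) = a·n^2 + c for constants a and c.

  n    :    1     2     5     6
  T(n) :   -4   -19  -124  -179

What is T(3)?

-44

From T(1) = -4 and T(2) = -19: 1a + c = -4 and 4a + c = -19.
Subtracting: 3a = -15, so a = -5; then c = -4 − (-5)·1 = 1.
So T(n) = -5n² + 1, and T(3) = -44.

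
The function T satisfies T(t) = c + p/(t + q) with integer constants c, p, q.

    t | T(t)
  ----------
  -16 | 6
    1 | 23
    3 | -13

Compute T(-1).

(T(t) − c)(t + q) = p for each data point; the three points give a linear system in c and q, then p follows.
Solving: c = 5, q = -2, p = -18, so T(t) = 5 − 18/(t − 2).
Then T(-1) = 5 − 18/(-3) = 11.

11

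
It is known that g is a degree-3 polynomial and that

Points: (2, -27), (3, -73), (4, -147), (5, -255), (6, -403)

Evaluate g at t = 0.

5

Write g(t) = at³ + bt² + ct + d; the 5 given values yield a linear system in the 4 coefficients.
Solving, g(t) = -t³ - 5t² - 2t + 5.
Then g(0) = 5.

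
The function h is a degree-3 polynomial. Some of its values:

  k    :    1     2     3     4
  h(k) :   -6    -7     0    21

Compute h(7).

228

Write h(k) = ak³ + bk² + ck + d; the 4 given values yield a linear system in the 4 coefficients.
Solving, h(k) = k³ - 2k² - 2k - 3.
Then h(7) = 228.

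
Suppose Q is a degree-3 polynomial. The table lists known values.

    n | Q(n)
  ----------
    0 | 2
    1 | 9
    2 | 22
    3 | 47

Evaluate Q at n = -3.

-43

Write Q(n) = an³ + bn² + cn + d; the 4 given values yield a linear system in the 4 coefficients.
Solving, Q(n) = n³ + 6n + 2.
Then Q(-3) = -43.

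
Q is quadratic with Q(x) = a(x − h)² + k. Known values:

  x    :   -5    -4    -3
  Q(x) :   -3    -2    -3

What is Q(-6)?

-6

First differences 1, -1; second difference -2 = 2a, so a = -1.
Expanding, the x-coefficient is −2ah = 2h; matching it to the data gives h = -4, and then k = -2.
So Q(x) = -1(x + 4)² − 2.
Q(-6) = -1·(-2)² − 2 = -6.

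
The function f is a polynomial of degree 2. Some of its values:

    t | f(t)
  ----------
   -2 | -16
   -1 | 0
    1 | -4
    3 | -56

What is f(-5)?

Write f(t) = at² + bt + c; the 4 given values yield a linear system in the 3 coefficients.
Solving, f(t) = -6t² - 2t + 4.
Then f(-5) = -136.

-136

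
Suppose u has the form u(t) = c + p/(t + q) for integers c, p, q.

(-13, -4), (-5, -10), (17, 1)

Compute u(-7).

-7

(u(t) − c)(t + q) = p for each data point; the three points give a linear system in c and q, then p follows.
Solving: c = -1, q = 1, p = 36, so u(t) = -1 + 36/(t + 1).
Then u(-7) = -1 + 36/(-6) = -7.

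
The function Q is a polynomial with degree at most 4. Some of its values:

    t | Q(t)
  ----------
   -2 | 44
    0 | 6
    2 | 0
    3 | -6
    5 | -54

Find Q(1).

2

Write Q(t) = at^4 + bt³ + ct² + dt + e; the 5 given values yield a linear system in the 5 coefficients.
Solving, the leading coefficient vanishes, and Q(t) = -t³ + 4t² - 7t + 6.
Then Q(1) = 2.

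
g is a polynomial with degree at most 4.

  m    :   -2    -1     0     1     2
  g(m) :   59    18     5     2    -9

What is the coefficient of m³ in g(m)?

Write g(m) = am^4 + bm³ + cm² + dm + e; the 5 given values yield a linear system in the 5 coefficients.
Solving, the leading coefficient vanishes, and g(m) = -3m³ + 5m² - 5m + 5.
The coefficient of m³ is -3.

-3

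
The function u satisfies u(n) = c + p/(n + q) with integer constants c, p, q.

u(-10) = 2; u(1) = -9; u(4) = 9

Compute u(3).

15

(u(n) − c)(n + q) = p for each data point; the three points give a linear system in c and q, then p follows.
Solving: c = 3, q = -2, p = 12, so u(n) = 3 + 12/(n − 2).
Then u(3) = 3 + 12/1 = 15.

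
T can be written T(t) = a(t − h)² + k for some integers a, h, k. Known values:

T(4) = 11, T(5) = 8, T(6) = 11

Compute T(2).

35

First differences -3, 3; second difference 6 = 2a, so a = 3.
Expanding, the t-coefficient is −2ah = -6h; matching it to the data gives h = 5, and then k = 8.
So T(t) = 3(t − 5)² + 8.
T(2) = 3·(-3)² + 8 = 35.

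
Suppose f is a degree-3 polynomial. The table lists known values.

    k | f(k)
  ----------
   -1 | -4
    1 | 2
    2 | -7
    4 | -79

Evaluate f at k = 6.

-263

Write f(k) = ak³ + bk² + ck + d; the 4 given values yield a linear system in the 4 coefficients.
Solving, f(k) = -k³ - 2k² + 4k + 1.
Then f(6) = -263.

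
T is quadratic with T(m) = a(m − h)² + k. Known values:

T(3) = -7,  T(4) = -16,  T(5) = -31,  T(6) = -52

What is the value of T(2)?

-4

First differences -9, -15, -21; second difference -6 = 2a, so a = -3.
Expanding, the m-coefficient is −2ah = 6h; matching it to the data gives h = 2, and then k = -4.
So T(m) = -3(m − 2)² − 4.
T(2) = -3·0² − 4 = -4.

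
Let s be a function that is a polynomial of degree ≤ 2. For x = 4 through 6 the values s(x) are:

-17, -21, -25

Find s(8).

First differences: -4, -4.
Level-1 differences are constant, so s has degree 1.
Fitting a degree-1 polynomial gives s(x) = -4x - 1.
Then s(8) = -33.

-33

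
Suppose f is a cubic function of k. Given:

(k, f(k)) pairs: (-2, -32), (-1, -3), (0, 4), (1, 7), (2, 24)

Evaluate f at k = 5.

Write f(k) = ak³ + bk² + ck + d; the 5 given values yield a linear system in the 4 coefficients.
Solving, f(k) = 3k³ - 2k² + 2k + 4.
Then f(5) = 339.

339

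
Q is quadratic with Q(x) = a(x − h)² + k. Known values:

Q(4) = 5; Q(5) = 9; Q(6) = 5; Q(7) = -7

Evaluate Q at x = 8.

First differences 4, -4, -12; second difference -8 = 2a, so a = -4.
Expanding, the x-coefficient is −2ah = 8h; matching it to the data gives h = 5, and then k = 9.
So Q(x) = -4(x − 5)² + 9.
Q(8) = -4·3² + 9 = -27.

-27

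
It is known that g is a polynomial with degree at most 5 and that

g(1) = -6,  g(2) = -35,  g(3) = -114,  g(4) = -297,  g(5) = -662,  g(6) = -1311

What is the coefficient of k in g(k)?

First differences: -29, -79, -183, -365, -649. Second differences: -50, -104, -182, -284. Third differences: -54, -78, -102. Fourth differences: -24, -24.
Level-4 differences are constant, so g has degree 4.
Fitting a degree-4 polynomial gives g(k) = -k^4 + k³ - 6k² - 3k + 3.
The coefficient of k is -3.

-3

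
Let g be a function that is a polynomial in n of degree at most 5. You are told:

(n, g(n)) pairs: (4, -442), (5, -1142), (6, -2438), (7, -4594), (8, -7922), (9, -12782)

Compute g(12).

-40874

First differences: -700, -1296, -2156, -3328, -4860. Second differences: -596, -860, -1172, -1532. Third differences: -264, -312, -360. Fourth differences: -48, -48.
Level-4 differences are constant, so g has degree 4.
Fitting a degree-4 polynomial gives g(n) = -2n^4 + 4n² + 2n - 2.
Then g(12) = -40874.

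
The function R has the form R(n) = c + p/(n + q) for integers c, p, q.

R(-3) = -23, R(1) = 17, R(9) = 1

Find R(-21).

-5

(R(n) − c)(n + q) = p for each data point; the three points give a linear system in c and q, then p follows.
Solving: c = -3, q = 1, p = 40, so R(n) = -3 + 40/(n + 1).
Then R(-21) = -3 + 40/(-20) = -5.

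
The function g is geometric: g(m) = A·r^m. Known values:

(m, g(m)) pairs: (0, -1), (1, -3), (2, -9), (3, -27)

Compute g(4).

Consecutive ratio: -3/(-1) = 3, and -9/(-3) = 3, so r = 3.
Then A·3^0 = -1 gives A = -1, and g(m) = -1·3^m.
g(4) = -1·3^4 = -81.

-81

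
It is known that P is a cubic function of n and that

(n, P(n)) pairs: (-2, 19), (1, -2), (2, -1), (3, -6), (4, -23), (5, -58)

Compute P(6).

-117

Write P(n) = an³ + bn² + cn + d; the 6 given values yield a linear system in the 4 coefficients.
Solving, P(n) = -n³ + 3n² - n - 3.
Then P(6) = -117.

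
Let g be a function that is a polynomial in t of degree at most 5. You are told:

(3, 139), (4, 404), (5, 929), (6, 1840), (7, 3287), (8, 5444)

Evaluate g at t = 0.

First differences: 265, 525, 911, 1447, 2157. Second differences: 260, 386, 536, 710. Third differences: 126, 150, 174. Fourth differences: 24, 24.
Level-4 differences are constant, so g has degree 4.
Fitting a degree-4 polynomial gives g(t) = t^4 + 3t³ - 3t² + 4.
Then g(0) = 4.

4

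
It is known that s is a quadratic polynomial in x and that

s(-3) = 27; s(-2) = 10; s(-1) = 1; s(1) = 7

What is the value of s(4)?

Write s(x) = ax² + bx + c; the 4 given values yield a linear system in the 3 coefficients.
Solving, s(x) = 4x² + 3x.
Then s(4) = 76.

76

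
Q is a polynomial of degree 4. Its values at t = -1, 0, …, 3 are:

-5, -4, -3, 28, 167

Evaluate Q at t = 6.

Write Q(t) = at^4 + bt³ + ct² + dt + e; the 5 given values yield a linear system in the 5 coefficients.
Solving, Q(t) = 2t^4 + t³ - 2t² - 4.
Then Q(6) = 2732.

2732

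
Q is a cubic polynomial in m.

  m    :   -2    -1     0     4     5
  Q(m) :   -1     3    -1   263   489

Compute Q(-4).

-105

Write Q(m) = am³ + bm² + cm + d; the 5 given values yield a linear system in the 4 coefficients.
Solving, Q(m) = 3m³ + 5m² - 2m - 1.
Then Q(-4) = -105.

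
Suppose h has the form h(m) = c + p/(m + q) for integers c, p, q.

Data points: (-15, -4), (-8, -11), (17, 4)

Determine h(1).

(h(m) − c)(m + q) = p for each data point; the three points give a linear system in c and q, then p follows.
Solving: c = 1, q = 3, p = 60, so h(m) = 1 + 60/(m + 3).
Then h(1) = 1 + 60/4 = 16.

16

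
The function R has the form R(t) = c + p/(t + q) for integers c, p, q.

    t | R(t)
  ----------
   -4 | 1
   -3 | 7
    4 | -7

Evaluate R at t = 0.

-11

(R(t) − c)(t + q) = p for each data point; the three points give a linear system in c and q, then p follows.
Solving: c = -5, q = 2, p = -12, so R(t) = -5 − 12/(t + 2).
Then R(0) = -5 − 12/2 = -11.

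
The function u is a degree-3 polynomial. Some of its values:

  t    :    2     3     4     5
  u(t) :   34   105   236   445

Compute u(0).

0

Write u(t) = at³ + bt² + ct + d; the 4 given values yield a linear system in the 4 coefficients.
Solving, u(t) = 3t³ + 3t² - t.
Then u(0) = 0.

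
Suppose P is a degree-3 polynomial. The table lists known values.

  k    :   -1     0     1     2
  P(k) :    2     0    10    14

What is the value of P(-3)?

114

Write P(k) = ak³ + bk² + ck + d; the 4 given values yield a linear system in the 4 coefficients.
Solving, P(k) = -3k³ + 6k² + 7k.
Then P(-3) = 114.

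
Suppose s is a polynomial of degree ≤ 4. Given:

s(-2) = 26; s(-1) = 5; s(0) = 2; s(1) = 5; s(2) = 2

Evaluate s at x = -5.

317

First differences: -21, -3, 3, -3. Second differences: 18, 6, -6. Third differences: -12, -12.
Level-3 differences are constant, so s has degree 3.
Fitting a degree-3 polynomial gives s(x) = -2x³ + 3x² + 2x + 2.
Then s(-5) = 317.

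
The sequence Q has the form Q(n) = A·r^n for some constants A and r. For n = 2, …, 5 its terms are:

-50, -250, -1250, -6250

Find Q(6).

-31250

Consecutive ratio: -250/(-50) = 5, and -1250/(-250) = 5, so r = 5.
Then A·5^2 = -50 gives A = -2, and Q(n) = -2·5^n.
Q(6) = -2·5^6 = -31250.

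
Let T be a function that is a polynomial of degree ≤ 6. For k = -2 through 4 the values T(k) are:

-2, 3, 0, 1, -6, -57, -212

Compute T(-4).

Write T(k) = ak^6 + bk^5 + ck^4 + dk³ + ek² + pk + q; the 7 given values yield a linear system in the 7 coefficients.
Solving, the top 2 coefficients vanish, and T(k) = -k^4 + 3k² - k.
Then T(-4) = -204.

-204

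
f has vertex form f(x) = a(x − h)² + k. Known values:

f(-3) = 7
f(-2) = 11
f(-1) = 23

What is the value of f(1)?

First differences 4, 12; second difference 8 = 2a, so a = 4.
Expanding, the x-coefficient is −2ah = -8h; matching it to the data gives h = -3, and then k = 7.
So f(x) = 4(x + 3)² + 7.
f(1) = 4·4² + 7 = 71.

71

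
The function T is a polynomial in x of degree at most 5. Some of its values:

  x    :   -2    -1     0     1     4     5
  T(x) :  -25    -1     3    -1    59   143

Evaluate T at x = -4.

Write T(x) = ax^5 + bx^4 + cx³ + dx² + ex + p; the 6 given values yield a linear system in the 6 coefficients.
Solving, the top 2 coefficients vanish, and T(x) = 2x³ - 4x² - 2x + 3.
Then T(-4) = -181.

-181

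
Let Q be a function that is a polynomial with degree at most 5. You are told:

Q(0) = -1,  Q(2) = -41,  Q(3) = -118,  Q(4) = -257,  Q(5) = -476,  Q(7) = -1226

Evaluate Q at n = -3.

44

Write Q(n) = an^5 + bn^4 + cn³ + dn² + en + p; the 6 given values yield a linear system in the 6 coefficients.
Solving, the top 2 coefficients vanish, and Q(n) = -3n³ - 4n² - 1.
Then Q(-3) = 44.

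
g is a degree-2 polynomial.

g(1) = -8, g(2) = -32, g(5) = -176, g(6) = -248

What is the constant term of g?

Write g(k) = ak² + bk + c; the 4 given values yield a linear system in the 3 coefficients.
Solving, g(k) = -6k² - 6k + 4.
The constant term is g(0) = 4.

4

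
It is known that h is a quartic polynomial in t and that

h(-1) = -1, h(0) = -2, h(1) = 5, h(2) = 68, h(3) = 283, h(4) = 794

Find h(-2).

First differences: -1, 7, 63, 215, 511. Second differences: 8, 56, 152, 296. Third differences: 48, 96, 144. Fourth differences: 48, 48.
Level-4 differences are constant, so h has degree 4.
Fitting a degree-4 polynomial gives h(t) = 2t^4 + 4t³ + 2t² - t - 2.
Then h(-2) = 8.

8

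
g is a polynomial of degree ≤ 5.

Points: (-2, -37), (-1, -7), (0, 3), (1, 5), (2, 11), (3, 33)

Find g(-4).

First differences: 30, 10, 2, 6, 22. Second differences: -20, -8, 4, 16. Third differences: 12, 12, 12.
Level-3 differences are constant, so g has degree 3.
Fitting a degree-3 polynomial gives g(n) = 2n³ - 4n² + 4n + 3.
Then g(-4) = -205.

-205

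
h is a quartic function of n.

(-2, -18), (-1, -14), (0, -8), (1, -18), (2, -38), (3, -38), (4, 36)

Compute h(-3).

22

First differences: 4, 6, -10, -20, 0, 74. Second differences: 2, -16, -10, 20, 74. Third differences: -18, 6, 30, 54. Fourth differences: 24, 24, 24.
Level-4 differences are constant, so h has degree 4.
Fitting a degree-4 polynomial gives h(n) = n^4 - n³ - 9n² - n - 8.
Then h(-3) = 22.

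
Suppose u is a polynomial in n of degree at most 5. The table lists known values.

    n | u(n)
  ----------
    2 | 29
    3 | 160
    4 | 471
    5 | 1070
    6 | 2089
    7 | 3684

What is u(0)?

First differences: 131, 311, 599, 1019, 1595. Second differences: 180, 288, 420, 576. Third differences: 108, 132, 156. Fourth differences: 24, 24.
Level-4 differences are constant, so u has degree 4.
Fitting a degree-4 polynomial gives u(n) = n^4 + 4n³ - n² - 5n - 5.
Then u(0) = -5.

-5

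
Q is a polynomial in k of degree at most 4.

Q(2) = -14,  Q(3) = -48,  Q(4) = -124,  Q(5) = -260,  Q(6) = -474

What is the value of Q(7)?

Write Q(k) = ak^4 + bk³ + ck² + dk + e; the 5 given values yield a linear system in the 5 coefficients.
Solving, the leading coefficient vanishes, and Q(k) = -3k³ + 6k² - 7k.
Then Q(7) = -784.

-784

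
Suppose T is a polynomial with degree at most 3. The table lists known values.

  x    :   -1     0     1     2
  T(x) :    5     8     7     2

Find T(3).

First differences: 3, -1, -5. Second differences: -4, -4.
Level-2 differences are constant, so T has degree 2.
Fitting a degree-2 polynomial gives T(x) = -2x² + x + 8.
Then T(3) = -7.

-7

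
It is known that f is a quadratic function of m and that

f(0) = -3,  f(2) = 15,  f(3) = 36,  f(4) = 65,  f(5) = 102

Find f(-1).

Write f(m) = am² + bm + c; the 5 given values yield a linear system in the 3 coefficients.
Solving, f(m) = 4m² + m - 3.
Then f(-1) = 0.

0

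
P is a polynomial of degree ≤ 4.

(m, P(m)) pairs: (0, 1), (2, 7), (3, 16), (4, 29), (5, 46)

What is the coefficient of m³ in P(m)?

0

Write P(m) = am^4 + bm³ + cm² + dm + e; the 5 given values yield a linear system in the 5 coefficients.
Solving, the top 2 coefficients vanish, and P(m) = 2m² - m + 1.
The coefficient of m³ is 0.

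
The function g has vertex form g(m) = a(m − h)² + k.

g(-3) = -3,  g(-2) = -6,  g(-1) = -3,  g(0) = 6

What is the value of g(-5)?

21

First differences -3, 3, 9; second difference 6 = 2a, so a = 3.
Expanding, the m-coefficient is −2ah = -6h; matching it to the data gives h = -2, and then k = -6.
So g(m) = 3(m + 2)² − 6.
g(-5) = 3·(-3)² − 6 = 21.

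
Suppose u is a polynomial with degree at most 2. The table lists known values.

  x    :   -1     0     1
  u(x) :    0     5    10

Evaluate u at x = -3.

Write u(x) = ax² + bx + c; the 3 given values yield a linear system in the 3 coefficients.
Solving, the leading coefficient vanishes, and u(x) = 5x + 5.
Then u(-3) = -10.

-10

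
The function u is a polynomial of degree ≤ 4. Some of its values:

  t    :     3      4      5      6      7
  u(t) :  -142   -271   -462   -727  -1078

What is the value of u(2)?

-63

First differences: -129, -191, -265, -351. Second differences: -62, -74, -86. Third differences: -12, -12.
Level-3 differences are constant, so u has degree 3.
Fitting a degree-3 polynomial gives u(t) = -2t³ - 7t² - 6t - 7.
Then u(2) = -63.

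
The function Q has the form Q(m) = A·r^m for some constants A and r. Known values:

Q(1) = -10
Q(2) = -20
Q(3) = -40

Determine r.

Consecutive ratio: -20/(-10) = 2, and -40/(-20) = 2, so r = 2.
Then A·2^1 = -10 gives A = -5, and Q(m) = -5·2^m.

2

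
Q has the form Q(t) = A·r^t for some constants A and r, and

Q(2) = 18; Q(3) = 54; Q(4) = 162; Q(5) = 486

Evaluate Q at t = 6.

1458

Consecutive ratio: 54/18 = 3, and 162/54 = 3, so r = 3.
Then A·3^2 = 18 gives A = 2, and Q(t) = 2·3^t.
Q(6) = 2·3^6 = 1458.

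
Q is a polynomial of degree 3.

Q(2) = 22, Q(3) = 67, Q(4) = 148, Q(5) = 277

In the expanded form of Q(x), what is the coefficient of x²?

0

Write Q(x) = ax³ + bx² + cx + d; the 4 given values yield a linear system in the 4 coefficients.
Solving, Q(x) = 2x³ + 7x - 8.
The coefficient of x² is 0.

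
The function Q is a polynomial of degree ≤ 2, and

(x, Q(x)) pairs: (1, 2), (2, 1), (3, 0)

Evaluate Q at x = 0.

First differences: -1, -1.
Level-1 differences are constant, so Q has degree 1.
Fitting a degree-1 polynomial gives Q(x) = -x + 3.
Then Q(0) = 3.

3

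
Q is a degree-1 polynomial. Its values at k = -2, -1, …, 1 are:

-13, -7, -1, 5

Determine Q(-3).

Write Q(k) = ak + b; the 4 given values yield a linear system in the 2 coefficients.
Solving, Q(k) = 6k - 1.
Then Q(-3) = -19.

-19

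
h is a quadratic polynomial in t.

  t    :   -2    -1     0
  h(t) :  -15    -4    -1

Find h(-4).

Write h(t) = at² + bt + c; the 3 given values yield a linear system in the 3 coefficients.
Solving, h(t) = -4t² - t - 1.
Then h(-4) = -61.

-61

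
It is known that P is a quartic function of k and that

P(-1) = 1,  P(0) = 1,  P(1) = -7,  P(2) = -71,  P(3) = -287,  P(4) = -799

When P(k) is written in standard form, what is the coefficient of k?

Write P(k) = ak^4 + bk³ + ck² + dk + e; the 6 given values yield a linear system in the 5 coefficients.
Solving, P(k) = -2k^4 - 4k³ - 2k² + 1.
The coefficient of k is 0.

0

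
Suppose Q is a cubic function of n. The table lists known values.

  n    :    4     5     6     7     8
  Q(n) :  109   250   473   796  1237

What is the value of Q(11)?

First differences: 141, 223, 323, 441. Second differences: 82, 100, 118. Third differences: 18, 18.
Level-3 differences are constant, so Q has degree 3.
Fitting a degree-3 polynomial gives Q(n) = 3n³ - 4n² - 6n + 5.
Then Q(11) = 3448.

3448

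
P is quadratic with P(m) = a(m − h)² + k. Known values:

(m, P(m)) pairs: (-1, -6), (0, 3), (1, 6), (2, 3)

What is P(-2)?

-21

First differences 9, 3, -3; second difference -6 = 2a, so a = -3.
Expanding, the m-coefficient is −2ah = 6h; matching it to the data gives h = 1, and then k = 6.
So P(m) = -3(m − 1)² + 6.
P(-2) = -3·(-3)² + 6 = -21.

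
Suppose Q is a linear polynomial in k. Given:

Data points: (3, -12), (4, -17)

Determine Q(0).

Write Q(k) = ak + b; the 2 given values yield a linear system in the 2 coefficients.
Solving, Q(k) = -5k + 3.
Then Q(0) = 3.

3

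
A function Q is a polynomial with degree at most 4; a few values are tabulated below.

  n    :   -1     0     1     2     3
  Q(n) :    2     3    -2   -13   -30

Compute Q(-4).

-37

First differences: 1, -5, -11, -17. Second differences: -6, -6, -6.
Level-2 differences are constant, so Q has degree 2.
Fitting a degree-2 polynomial gives Q(n) = -3n² - 2n + 3.
Then Q(-4) = -37.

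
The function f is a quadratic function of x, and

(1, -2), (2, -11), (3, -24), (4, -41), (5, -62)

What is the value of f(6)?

First differences: -9, -13, -17, -21. Second differences: -4, -4, -4.
Level-2 differences are constant, so f has degree 2.
Fitting a degree-2 polynomial gives f(x) = -2x² - 3x + 3.
Then f(6) = -87.

-87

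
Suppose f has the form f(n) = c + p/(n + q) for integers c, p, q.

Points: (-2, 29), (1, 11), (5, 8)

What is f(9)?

(f(n) − c)(n + q) = p for each data point; the three points give a linear system in c and q, then p follows.
Solving: c = 5, q = 3, p = 24, so f(n) = 5 + 24/(n + 3).
Then f(9) = 5 + 24/12 = 7.

7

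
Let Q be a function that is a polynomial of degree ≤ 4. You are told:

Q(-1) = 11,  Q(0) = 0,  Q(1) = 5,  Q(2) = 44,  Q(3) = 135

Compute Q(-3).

9

Write Q(x) = ax^4 + bx³ + cx² + dx + e; the 5 given values yield a linear system in the 5 coefficients.
Solving, the leading coefficient vanishes, and Q(x) = 3x³ + 8x² - 6x.
Then Q(-3) = 9.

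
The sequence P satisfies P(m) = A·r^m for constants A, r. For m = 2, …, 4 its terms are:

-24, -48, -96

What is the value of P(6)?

Consecutive ratio: -48/(-24) = 2, and -96/(-48) = 2, so r = 2.
Then A·2^2 = -24 gives A = -6, and P(m) = -6·2^m.
P(6) = -6·2^6 = -384.

-384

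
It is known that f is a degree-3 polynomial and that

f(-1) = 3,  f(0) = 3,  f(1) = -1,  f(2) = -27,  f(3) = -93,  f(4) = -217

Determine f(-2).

17

First differences: 0, -4, -26, -66, -124. Second differences: -4, -22, -40, -58. Third differences: -18, -18, -18.
Level-3 differences are constant, so f has degree 3.
Fitting a degree-3 polynomial gives f(k) = -3k³ - 2k² + k + 3.
Then f(-2) = 17.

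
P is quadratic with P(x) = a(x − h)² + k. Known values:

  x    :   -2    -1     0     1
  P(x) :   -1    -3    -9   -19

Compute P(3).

-51

First differences -2, -6, -10; second difference -4 = 2a, so a = -2.
Expanding, the x-coefficient is −2ah = 4h; matching it to the data gives h = -2, and then k = -1.
So P(x) = -2(x + 2)² − 1.
P(3) = -2·5² − 1 = -51.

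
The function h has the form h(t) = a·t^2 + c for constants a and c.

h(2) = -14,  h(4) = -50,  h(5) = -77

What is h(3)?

From h(2) = -14 and h(4) = -50: 4a + c = -14 and 16a + c = -50.
Subtracting: 12a = -36, so a = -3; then c = -14 − (-3)·4 = -2.
So h(t) = -3t² − 2, and h(3) = -29.

-29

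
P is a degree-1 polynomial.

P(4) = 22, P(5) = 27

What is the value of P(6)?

32

Write P(m) = am + b; the 2 given values yield a linear system in the 2 coefficients.
Solving, P(m) = 5m + 2.
Then P(6) = 32.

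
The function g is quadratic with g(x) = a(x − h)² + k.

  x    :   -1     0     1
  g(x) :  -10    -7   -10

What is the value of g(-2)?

First differences 3, -3; second difference -6 = 2a, so a = -3.
Expanding, the x-coefficient is −2ah = 6h; matching it to the data gives h = 0, and then k = -7.
So g(x) = -3(x + 0)² − 7.
g(-2) = -3·(-2)² − 7 = -19.

-19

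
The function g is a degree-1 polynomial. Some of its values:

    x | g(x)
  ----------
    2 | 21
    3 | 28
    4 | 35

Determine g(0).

7

First differences: 7, 7.
Level-1 differences are constant, so g has degree 1.
Fitting a degree-1 polynomial gives g(x) = 7x + 7.
Then g(0) = 7.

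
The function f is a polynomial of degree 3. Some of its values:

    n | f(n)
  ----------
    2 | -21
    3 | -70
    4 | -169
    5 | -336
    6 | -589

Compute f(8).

First differences: -49, -99, -167, -253. Second differences: -50, -68, -86. Third differences: -18, -18.
Level-3 differences are constant, so f has degree 3.
Fitting a degree-3 polynomial gives f(n) = -3n³ + 2n² - 2n - 1.
Then f(8) = -1425.

-1425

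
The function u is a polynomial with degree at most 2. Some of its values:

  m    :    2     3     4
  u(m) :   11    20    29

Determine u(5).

Write u(m) = am² + bm + c; the 3 given values yield a linear system in the 3 coefficients.
Solving, the leading coefficient vanishes, and u(m) = 9m - 7.
Then u(5) = 38.

38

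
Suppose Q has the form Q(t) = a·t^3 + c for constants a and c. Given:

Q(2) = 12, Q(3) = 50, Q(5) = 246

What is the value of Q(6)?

428

From Q(2) = 12 and Q(3) = 50: 8a + c = 12 and 27a + c = 50.
Subtracting: 19a = 38, so a = 2; then c = 12 − 2·8 = -4.
So Q(t) = 2t³ − 4, and Q(6) = 428.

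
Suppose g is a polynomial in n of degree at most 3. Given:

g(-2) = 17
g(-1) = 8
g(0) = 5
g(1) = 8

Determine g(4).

First differences: -9, -3, 3. Second differences: 6, 6.
Level-2 differences are constant, so g has degree 2.
Fitting a degree-2 polynomial gives g(n) = 3n² + 5.
Then g(4) = 53.

53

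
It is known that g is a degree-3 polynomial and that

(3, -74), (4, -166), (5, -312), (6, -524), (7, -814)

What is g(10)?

First differences: -92, -146, -212, -290. Second differences: -54, -66, -78. Third differences: -12, -12.
Level-3 differences are constant, so g has degree 3.
Fitting a degree-3 polynomial gives g(x) = -2x³ - 3x² + 3x - 2.
Then g(10) = -2272.

-2272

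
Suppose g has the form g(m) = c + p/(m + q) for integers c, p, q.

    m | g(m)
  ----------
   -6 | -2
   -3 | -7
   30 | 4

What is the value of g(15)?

5

(g(m) − c)(m + q) = p for each data point; the three points give a linear system in c and q, then p follows.
Solving: c = 3, q = 0, p = 30, so g(m) = 3 + 30/(m + 0).
Then g(15) = 3 + 30/15 = 5.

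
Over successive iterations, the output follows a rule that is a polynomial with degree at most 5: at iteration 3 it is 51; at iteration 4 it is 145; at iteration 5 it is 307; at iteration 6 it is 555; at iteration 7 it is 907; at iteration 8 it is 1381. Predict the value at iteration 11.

Write the value at k as f(k).
First differences: 94, 162, 248, 352, 474. Second differences: 68, 86, 104, 122. Third differences: 18, 18, 18.
Level-3 differences are constant, so f has degree 3.
Fitting a degree-3 polynomial gives f(k) = 3k³ - 2k² - 3k - 3.
Then f(11) = 3715.

3715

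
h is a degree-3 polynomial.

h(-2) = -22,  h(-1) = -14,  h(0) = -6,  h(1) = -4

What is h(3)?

-42

Write h(k) = ak³ + bk² + ck + d; the 4 given values yield a linear system in the 4 coefficients.
Solving, h(k) = -k³ - 3k² + 6k - 6.
Then h(3) = -42.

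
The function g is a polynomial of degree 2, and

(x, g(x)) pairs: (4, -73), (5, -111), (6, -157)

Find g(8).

-273

Write g(x) = ax² + bx + c; the 3 given values yield a linear system in the 3 coefficients.
Solving, g(x) = -4x² - 2x - 1.
Then g(8) = -273.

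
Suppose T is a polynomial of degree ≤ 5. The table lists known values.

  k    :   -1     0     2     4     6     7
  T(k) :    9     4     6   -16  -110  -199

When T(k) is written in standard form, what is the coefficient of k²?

3

Write T(k) = ak^5 + bk^4 + ck³ + dk² + ek + p; the 6 given values yield a linear system in the 6 coefficients.
Solving, the top 2 coefficients vanish, and T(k) = -k³ + 3k² - k + 4.
The coefficient of k² is 3.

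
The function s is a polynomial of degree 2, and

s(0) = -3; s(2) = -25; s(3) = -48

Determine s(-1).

-4

Write s(n) = an² + bn + c; the 3 given values yield a linear system in the 3 coefficients.
Solving, s(n) = -4n² - 3n - 3.
Then s(-1) = -4.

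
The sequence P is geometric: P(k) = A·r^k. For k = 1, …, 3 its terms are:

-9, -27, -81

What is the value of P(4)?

-243

Consecutive ratio: -27/(-9) = 3, and -81/(-27) = 3, so r = 3.
Then A·3^1 = -9 gives A = -3, and P(k) = -3·3^k.
P(4) = -3·3^4 = -243.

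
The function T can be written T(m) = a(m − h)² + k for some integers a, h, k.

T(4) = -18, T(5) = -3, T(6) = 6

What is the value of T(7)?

First differences 15, 9; second difference -6 = 2a, so a = -3.
Expanding, the m-coefficient is −2ah = 6h; matching it to the data gives h = 7, and then k = 9.
So T(m) = -3(m − 7)² + 9.
T(7) = -3·0² + 9 = 9.

9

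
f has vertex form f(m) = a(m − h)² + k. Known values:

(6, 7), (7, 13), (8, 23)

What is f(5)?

5

First differences 6, 10; second difference 4 = 2a, so a = 2.
Expanding, the m-coefficient is −2ah = -4h; matching it to the data gives h = 5, and then k = 5.
So f(m) = 2(m − 5)² + 5.
f(5) = 2·0² + 5 = 5.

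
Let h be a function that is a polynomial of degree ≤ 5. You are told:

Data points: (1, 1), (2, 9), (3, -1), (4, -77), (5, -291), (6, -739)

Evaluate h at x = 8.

-2841

First differences: 8, -10, -76, -214, -448. Second differences: -18, -66, -138, -234. Third differences: -48, -72, -96. Fourth differences: -24, -24.
Level-4 differences are constant, so h has degree 4.
Fitting a degree-4 polynomial gives h(x) = -x^4 + 2x³ + 4x² - 3x - 1.
Then h(8) = -2841.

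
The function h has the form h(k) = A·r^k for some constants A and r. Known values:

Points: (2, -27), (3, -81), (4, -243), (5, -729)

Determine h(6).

Consecutive ratio: -81/(-27) = 3, and -243/(-81) = 3, so r = 3.
Then A·3^2 = -27 gives A = -3, and h(k) = -3·3^k.
h(6) = -3·3^6 = -2187.

-2187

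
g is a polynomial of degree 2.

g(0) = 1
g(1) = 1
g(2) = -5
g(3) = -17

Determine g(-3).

-35

First differences: 0, -6, -12. Second differences: -6, -6.
Level-2 differences are constant, so g has degree 2.
Fitting a degree-2 polynomial gives g(x) = -3x² + 3x + 1.
Then g(-3) = -35.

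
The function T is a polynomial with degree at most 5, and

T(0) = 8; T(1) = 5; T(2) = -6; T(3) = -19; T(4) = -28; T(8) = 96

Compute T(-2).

Write T(m) = am^5 + bm^4 + cm³ + dm² + em + p; the 6 given values yield a linear system in the 6 coefficients.
Solving, the top 2 coefficients vanish, and T(m) = m³ - 7m² + 3m + 8.
Then T(-2) = -34.

-34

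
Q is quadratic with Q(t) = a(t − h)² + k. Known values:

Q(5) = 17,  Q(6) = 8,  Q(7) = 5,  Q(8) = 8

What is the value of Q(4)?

32

First differences -9, -3, 3; second difference 6 = 2a, so a = 3.
Expanding, the t-coefficient is −2ah = -6h; matching it to the data gives h = 7, and then k = 5.
So Q(t) = 3(t − 7)² + 5.
Q(4) = 3·(-3)² + 5 = 32.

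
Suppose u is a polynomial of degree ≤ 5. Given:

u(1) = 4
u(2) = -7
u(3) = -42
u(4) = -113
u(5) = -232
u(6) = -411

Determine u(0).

Write u(x) = ax^5 + bx^4 + cx³ + dx² + ex + p; the 6 given values yield a linear system in the 6 coefficients.
Solving, the top 2 coefficients vanish, and u(x) = -2x³ + 3x + 3.
Then u(0) = 3.

3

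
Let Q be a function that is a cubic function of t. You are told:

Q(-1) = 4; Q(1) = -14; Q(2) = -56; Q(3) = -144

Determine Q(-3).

Write Q(t) = at³ + bt² + ct + d; the 4 given values yield a linear system in the 4 coefficients.
Solving, Q(t) = -3t³ - 5t² - 6t.
Then Q(-3) = 54.

54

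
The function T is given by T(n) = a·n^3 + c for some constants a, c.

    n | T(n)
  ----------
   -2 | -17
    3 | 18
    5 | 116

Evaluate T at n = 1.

From T(-2) = -17 and T(3) = 18: -8a + c = -17 and 27a + c = 18.
Subtracting: 35a = 35, so a = 1; then c = -17 − 1·(-8) = -9.
So T(n) = 1n³ − 9, and T(1) = -8.

-8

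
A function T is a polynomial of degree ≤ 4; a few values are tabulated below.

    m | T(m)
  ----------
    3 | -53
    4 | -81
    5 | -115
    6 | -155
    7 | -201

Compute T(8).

-253

Write T(m) = am^4 + bm³ + cm² + dm + e; the 5 given values yield a linear system in the 5 coefficients.
Solving, the top 2 coefficients vanish, and T(m) = -3m² - 7m - 5.
Then T(8) = -253.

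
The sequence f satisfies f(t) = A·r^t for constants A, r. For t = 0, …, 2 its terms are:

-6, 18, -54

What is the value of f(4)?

-486

Consecutive ratio: 18/(-6) = -3, and -54/18 = -3, so r = -3.
Then A·(-3)^0 = -6 gives A = -6, and f(t) = -6·(-3)^t.
f(4) = -6·(-3)^4 = -486.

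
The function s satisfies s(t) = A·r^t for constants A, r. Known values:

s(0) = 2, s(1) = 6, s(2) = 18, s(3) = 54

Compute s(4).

Consecutive ratio: 6/2 = 3, and 18/6 = 3, so r = 3.
Then A·3^0 = 2 gives A = 2, and s(t) = 2·3^t.
s(4) = 2·3^4 = 162.

162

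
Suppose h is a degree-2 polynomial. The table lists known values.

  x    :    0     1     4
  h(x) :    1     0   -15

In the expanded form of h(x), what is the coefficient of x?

Write h(x) = ax² + bx + c; the 3 given values yield a linear system in the 3 coefficients.
Solving, h(x) = -x² + 1.
The coefficient of x is 0.

0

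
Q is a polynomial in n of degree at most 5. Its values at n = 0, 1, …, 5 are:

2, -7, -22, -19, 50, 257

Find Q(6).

698

First differences: -9, -15, 3, 69, 207. Second differences: -6, 18, 66, 138. Third differences: 24, 48, 72. Fourth differences: 24, 24.
Level-4 differences are constant, so Q has degree 4.
Extending the table by one column gives the next first difference 441, so Q(6) = 257 + 441 = 698.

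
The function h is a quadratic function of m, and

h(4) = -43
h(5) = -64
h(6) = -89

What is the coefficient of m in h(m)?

-3

Write h(m) = am² + bm + c; the 3 given values yield a linear system in the 3 coefficients.
Solving, h(m) = -2m² - 3m + 1.
The coefficient of m is -3.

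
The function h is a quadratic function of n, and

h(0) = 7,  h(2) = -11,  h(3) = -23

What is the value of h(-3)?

19

Write h(n) = an² + bn + c; the 3 given values yield a linear system in the 3 coefficients.
Solving, h(n) = -n² - 7n + 7.
Then h(-3) = 19.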